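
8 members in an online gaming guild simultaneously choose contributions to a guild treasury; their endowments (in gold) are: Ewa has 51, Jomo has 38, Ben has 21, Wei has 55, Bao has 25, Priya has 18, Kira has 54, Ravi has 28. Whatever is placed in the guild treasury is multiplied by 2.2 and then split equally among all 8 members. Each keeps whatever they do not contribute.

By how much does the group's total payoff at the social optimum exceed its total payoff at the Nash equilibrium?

The private return per contributed unit is 2.2/8 = 0.2750 < 1 for every player regardless of endowment, so the Nash equilibrium is zero contribution and the group total is Σ E_j = 51 + 38 + 21 + 55 + 25 + 18 + 54 + 28 = 290.
Each contributed unit returns 2.200 to the group, so the social optimum is full contribution by everyone: group total = 2.200 × 290 = 638.00.
Efficiency loss = (2.200 − 1) × 290 = 348.00.

348.00 gold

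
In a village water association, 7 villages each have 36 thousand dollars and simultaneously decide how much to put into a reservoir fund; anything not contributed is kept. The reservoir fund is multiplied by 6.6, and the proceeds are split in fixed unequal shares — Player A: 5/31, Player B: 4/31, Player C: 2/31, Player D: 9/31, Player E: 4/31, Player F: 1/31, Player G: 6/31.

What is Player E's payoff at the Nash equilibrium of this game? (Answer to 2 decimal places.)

Each unit j contributes comes back to j as 6.6 × (j's share), so j prefers to contribute only if that share exceeds 1/6.6 = 0.1515; otherwise keeping the unit dominates.
Player A, Player D and Player G are above the threshold, contributing 36 each; the remaining 4 contribute 0. Total contributed: 108.
Player E keeps 36 and receives 6.6 × 108 × 4/31 = 91.97 from the reservoir fund, for a payoff of 127.97.

127.97 thousand dollars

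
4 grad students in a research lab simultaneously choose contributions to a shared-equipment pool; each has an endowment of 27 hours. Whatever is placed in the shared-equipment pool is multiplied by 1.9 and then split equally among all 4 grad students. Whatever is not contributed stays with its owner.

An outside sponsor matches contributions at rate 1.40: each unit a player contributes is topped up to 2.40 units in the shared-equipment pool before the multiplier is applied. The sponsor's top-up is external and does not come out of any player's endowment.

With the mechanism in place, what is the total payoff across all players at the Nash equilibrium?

492.48 hours

Under the mechanism each unit contributed yields 1.9 × 2.40 / 4 = 1.1400 back to its contributor per unit of net cost, which exceeds 1, making full contribution the dominant choice for everyone.
At the Nash equilibrium everyone contributes 27. Group total payoff = 1.9 × 2.40 × 108 = 492.48.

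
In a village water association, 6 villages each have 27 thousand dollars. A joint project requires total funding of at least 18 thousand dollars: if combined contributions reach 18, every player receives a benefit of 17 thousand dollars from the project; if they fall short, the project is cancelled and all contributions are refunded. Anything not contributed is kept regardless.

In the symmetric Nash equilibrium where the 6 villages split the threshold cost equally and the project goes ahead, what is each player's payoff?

Equal share of the threshold: 18/6 = 3.
At this profile no one gains by cutting their contribution: any cut drops the total below 18, the project is cancelled, contributions are refunded, and the deviator ends with 27, which is less than 27 − 3 + 17 = 41. Contributing more than 3 just wastes the excess. So contributing exactly 3 is a best response.
Each player's payoff: 27 − 3 + 17 = 41.

41 thousand dollars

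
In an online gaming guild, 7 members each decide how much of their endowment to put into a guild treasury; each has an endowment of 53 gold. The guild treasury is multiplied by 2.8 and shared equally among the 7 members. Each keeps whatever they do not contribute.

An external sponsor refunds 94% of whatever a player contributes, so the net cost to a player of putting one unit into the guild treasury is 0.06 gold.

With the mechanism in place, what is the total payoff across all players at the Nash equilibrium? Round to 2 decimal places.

1387.54 gold

With the mechanism, a contributed unit returns (2.8/7) / 0.06 = 6.6667 per unit of net cost to the contributor — now above 1 — so contributing fully is weakly dominant for every player.
So the Nash equilibrium is full contribution by all 7; the group earns 7 × (53 × 0.94 + 2.8 × 53) = 1387.54.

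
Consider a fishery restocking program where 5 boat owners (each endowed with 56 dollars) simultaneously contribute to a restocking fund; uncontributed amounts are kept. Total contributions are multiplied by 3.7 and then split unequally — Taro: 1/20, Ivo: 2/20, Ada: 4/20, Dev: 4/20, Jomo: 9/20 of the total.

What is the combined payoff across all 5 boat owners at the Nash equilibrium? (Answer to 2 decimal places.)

A player with share s gets back 3.7·s per unit contributed, so full contribution is dominant for anyone with s > 1/3.7 = 0.2703 and zero contribution is dominant for anyone below.
Jomo alone (share 9/20) is above the threshold, contributing 56; the remaining 4 contribute 0. Total contributed: 56.
The restocking fund pays out 3.7 × 56 = 207.20 in total (split across the unequal shares, but the aggregate is all that matters for the group sum).
The 4 free-riders keep 56 each, adding 224. Group total = 224 + 207.20 = 431.20.

431.20 dollars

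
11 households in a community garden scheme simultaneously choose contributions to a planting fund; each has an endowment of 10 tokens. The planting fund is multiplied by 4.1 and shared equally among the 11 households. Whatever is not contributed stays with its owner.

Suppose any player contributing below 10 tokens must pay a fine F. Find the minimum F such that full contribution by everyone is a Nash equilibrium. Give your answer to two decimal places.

6.27 tokens

Given the others contribute fully, the best deviation is to contribute 0 (any partial contribution still incurs the fine and gives up units whose private return 0.3727 is below 1).
Deviating from 10 to 0 saves 10 tokens but forfeits the deviator's share of the drop in the planting fund: 4.1/11 × 10 = 3.73.
So the deviation gain is 10 − 3.73 = 6.27, and the fine must be at least 6.27 tokens to wipe it out.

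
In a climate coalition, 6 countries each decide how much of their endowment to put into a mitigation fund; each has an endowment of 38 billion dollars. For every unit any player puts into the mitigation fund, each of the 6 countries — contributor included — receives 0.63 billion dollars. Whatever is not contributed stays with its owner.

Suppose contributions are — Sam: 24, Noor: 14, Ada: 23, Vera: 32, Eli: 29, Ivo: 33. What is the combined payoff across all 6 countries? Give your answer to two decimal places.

658.90 billion dollars

Total contributed: 24 + 14 + 23 + 32 + 29 + 33 = 155; total kept: 6 × 38 − 155 = 73.
The mitigation fund pays out 0.63 × 6 × 155 = 585.90 in aggregate.
Group total = 73 + 585.90 = 658.90.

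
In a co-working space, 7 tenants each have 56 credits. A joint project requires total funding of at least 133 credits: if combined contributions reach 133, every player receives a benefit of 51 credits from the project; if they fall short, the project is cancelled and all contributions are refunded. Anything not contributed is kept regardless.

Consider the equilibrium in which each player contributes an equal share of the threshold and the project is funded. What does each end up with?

Equal share of the threshold: 133/7 = 19.
At this profile no one gains by cutting their contribution: any cut drops the total below 133, the project is cancelled, contributions are refunded, and the deviator ends with 56, which is less than 56 − 19 + 51 = 88. Contributing more than 19 just wastes the excess. So contributing exactly 19 is a best response.
Each player's payoff: 56 − 19 + 51 = 88.

88 credits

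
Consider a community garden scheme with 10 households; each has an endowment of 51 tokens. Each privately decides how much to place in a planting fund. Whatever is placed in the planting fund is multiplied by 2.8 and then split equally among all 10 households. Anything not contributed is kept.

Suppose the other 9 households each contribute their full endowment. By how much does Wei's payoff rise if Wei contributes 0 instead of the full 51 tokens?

36.72 tokens

Switching from a contribution of 51 to 0 lets Wei keep an extra 51 tokens, but lowers the planting fund by 51, which costs Wei their own share of that drop: 2.8/10 × 51 = 14.28.
Net gain = 51 − 14.28 = 36.72. The private return per contributed unit (0.2800) is below 1, so free-riding is indeed the best response regardless of what the others do.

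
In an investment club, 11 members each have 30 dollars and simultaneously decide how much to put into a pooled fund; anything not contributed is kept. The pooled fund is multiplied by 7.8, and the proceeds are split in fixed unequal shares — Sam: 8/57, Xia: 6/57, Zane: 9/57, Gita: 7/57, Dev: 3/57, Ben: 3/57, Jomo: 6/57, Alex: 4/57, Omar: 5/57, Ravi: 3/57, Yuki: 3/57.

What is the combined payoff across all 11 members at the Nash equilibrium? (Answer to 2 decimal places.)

738.00 dollars

For player j, contributing a unit is worthwhile iff 7.8 × (j's share) ≥ 1, i.e. iff j's share is at least 0.1282.
Sam and Zane are above the threshold, contributing 30 each; the remaining 9 contribute 0. Total contributed: 60.
The pooled fund pays out 7.8 × 60 = 468.00 in total (split across the unequal shares, but the aggregate is all that matters for the group sum).
The 9 free-riders keep 30 each, adding 270. Group total = 270 + 468.00 = 738.00.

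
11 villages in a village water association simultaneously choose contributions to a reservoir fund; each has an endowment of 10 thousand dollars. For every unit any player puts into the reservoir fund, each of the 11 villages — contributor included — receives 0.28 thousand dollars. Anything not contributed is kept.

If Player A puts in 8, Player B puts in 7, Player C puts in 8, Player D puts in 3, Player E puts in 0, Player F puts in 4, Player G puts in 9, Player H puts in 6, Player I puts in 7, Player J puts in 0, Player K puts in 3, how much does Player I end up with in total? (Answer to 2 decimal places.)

Total contributed: 8 + 7 + 8 + 3 + 0 + 4 + 9 + 6 + 7 + 0 + 3 = 55.
Each receives 0.28 × 55 = 15.40 from the reservoir fund.
Player I keeps 10 − 7 = 3, so Player I's payoff is 3 + 15.40 = 18.40.

18.40 thousand dollars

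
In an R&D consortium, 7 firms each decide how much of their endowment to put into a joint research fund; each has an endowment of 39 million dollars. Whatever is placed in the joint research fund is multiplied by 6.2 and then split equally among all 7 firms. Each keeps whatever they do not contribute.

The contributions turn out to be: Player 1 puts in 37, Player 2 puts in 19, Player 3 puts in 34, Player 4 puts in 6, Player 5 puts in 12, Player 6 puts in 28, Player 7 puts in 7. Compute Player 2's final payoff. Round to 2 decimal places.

146.66 million dollars

Total contributed: 37 + 19 + 34 + 6 + 12 + 28 + 7 = 143.
Each receives 6.2 × 143 / 7 = 126.66 from the joint research fund.
Player 2 keeps 39 − 19 = 20, so Player 2's payoff is 20 + 126.66 = 146.66.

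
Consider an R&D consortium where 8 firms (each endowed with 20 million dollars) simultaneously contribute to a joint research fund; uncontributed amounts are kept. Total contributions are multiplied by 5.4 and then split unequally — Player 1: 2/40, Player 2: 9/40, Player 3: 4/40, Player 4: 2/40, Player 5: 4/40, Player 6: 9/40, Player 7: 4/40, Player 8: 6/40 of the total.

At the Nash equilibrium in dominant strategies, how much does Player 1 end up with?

Each unit j contributes comes back to j as 5.4 × (j's share), so j prefers to contribute only if that share exceeds 1/5.4 = 0.1852; otherwise keeping the unit dominates.
The shares above 0.1852 belong to Player 2 and Player 6, contributing 20 each; the remaining 6 contribute 0. Total contributed: 40.
Player 1 keeps 20 and receives 5.4 × 40 × 2/40 = 10.80 from the joint research fund, for a payoff of 30.80.

30.80 million dollars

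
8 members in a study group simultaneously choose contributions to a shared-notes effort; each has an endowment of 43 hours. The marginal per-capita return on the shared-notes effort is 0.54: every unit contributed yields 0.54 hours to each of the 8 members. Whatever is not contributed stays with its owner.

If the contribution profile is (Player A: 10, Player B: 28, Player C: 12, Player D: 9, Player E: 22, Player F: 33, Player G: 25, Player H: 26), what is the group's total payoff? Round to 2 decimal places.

Total contributed: 10 + 28 + 12 + 9 + 22 + 33 + 25 + 26 = 165; total kept: 8 × 43 − 165 = 179.
The shared-notes effort pays out 0.54 × 8 × 165 = 712.80 in aggregate.
Group total = 179 + 712.80 = 891.80.

891.80 hours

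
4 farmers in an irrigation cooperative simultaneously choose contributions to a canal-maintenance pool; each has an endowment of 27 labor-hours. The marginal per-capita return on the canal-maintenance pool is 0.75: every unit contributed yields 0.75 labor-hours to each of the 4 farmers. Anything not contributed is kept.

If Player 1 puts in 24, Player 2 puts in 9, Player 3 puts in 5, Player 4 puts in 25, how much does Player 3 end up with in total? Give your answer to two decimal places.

Total contributed: 24 + 9 + 5 + 25 = 63.
Each receives 0.75 × 63 = 47.25 from the canal-maintenance pool.
Player 3 keeps 27 − 5 = 22, so Player 3's payoff is 22 + 47.25 = 69.25.

69.25 labor-hours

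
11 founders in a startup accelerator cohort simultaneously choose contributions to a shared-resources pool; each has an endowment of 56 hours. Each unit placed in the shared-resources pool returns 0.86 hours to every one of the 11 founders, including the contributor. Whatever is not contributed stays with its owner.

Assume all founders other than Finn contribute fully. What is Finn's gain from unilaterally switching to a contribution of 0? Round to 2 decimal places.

Switching from a contribution of 56 to 0 lets Finn keep an extra 56 hours, but lowers the shared-resources pool by 56, which costs Finn their own share of that drop: 0.86 × 56 = 48.16.
Net gain = 56 − 48.16 = 7.84. The private return per contributed unit (0.86) is below 1, so free-riding is indeed the best response regardless of what the others do.

7.84 hours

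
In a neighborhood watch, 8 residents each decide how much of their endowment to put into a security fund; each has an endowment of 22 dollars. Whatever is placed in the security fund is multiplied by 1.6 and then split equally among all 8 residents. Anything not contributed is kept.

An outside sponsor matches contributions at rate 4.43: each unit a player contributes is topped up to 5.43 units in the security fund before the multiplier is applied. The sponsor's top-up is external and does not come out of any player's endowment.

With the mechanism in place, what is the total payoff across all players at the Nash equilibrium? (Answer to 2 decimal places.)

The effective private return per unit is now 1.6 × 5.43 / 8 = 1.0860 > 1, so every player's dominant strategy flips to full contribution.
At the Nash equilibrium everyone contributes 22. Group total payoff = 1.6 × 5.43 × 176 = 1529.09.

1529.09 dollars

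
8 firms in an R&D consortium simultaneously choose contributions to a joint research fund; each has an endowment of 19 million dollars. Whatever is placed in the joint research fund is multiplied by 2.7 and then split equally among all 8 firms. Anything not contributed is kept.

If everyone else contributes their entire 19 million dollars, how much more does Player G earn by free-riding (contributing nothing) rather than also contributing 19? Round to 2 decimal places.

12.59 million dollars

Switching from a contribution of 19 to 0 lets Player G keep an extra 19 million dollars, but lowers the joint research fund by 19, which costs Player G their own share of that drop: 2.7/8 × 19 = 6.41.
Net gain = 19 − 6.41 = 12.59. The private return per contributed unit (0.3375) is below 1, so free-riding is indeed the best response regardless of what the others do.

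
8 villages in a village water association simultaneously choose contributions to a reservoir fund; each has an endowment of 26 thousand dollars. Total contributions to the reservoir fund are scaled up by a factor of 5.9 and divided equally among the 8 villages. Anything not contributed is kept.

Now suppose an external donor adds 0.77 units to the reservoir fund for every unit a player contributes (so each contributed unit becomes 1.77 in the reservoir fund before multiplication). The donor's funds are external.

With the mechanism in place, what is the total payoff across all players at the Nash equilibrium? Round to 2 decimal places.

Under the mechanism each unit contributed yields 5.9 × 1.77 / 8 = 1.3054 back to its contributor per unit of net cost, which exceeds 1, making full contribution the dominant choice for everyone.
At the Nash equilibrium everyone contributes 26. Group total payoff = 5.9 × 1.77 × 208 = 2172.14.

2172.14 thousand dollars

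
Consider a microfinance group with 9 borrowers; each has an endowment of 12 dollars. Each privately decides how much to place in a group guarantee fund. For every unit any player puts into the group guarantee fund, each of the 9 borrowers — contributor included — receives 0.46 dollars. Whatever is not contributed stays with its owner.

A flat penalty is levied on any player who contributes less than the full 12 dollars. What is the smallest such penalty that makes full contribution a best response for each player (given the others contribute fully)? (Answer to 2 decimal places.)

Given the others contribute fully, the best deviation is to contribute 0 (any partial contribution still incurs the fine and gives up units whose private return 0.46 is below 1).
Deviating from 12 to 0 saves 12 dollars but forfeits the deviator's share of the drop in the group guarantee fund: 0.46 × 12 = 5.52.
So the deviation gain is 12 − 5.52 = 6.48, and the fine must be at least 6.48 dollars to wipe it out.

6.48 dollars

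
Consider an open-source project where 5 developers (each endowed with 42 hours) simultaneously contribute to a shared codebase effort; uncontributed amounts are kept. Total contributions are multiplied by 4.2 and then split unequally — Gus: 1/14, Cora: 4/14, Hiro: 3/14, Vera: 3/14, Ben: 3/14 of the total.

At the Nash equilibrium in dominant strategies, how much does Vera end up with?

Each unit j contributes comes back to j as 4.2 × (j's share), so j prefers to contribute only if that share exceeds 1/4.2 = 0.2381; otherwise keeping the unit dominates.
Only Cora (4/14) clears that bar, contributing 42; the remaining 4 contribute 0. Total contributed: 42.
Vera keeps 42 and receives 4.2 × 42 × 3/14 = 37.80 from the shared codebase effort, for a payoff of 79.80.

79.80 hours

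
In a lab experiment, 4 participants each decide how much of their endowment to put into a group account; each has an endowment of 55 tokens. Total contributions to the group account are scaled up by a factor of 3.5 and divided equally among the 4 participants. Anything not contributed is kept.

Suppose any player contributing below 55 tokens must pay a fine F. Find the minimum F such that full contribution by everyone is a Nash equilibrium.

Given the others contribute fully, the best deviation is to contribute 0 (any partial contribution still incurs the fine and gives up units whose private return 0.8750 is below 1).
Deviating from 55 to 0 saves 55 tokens but forfeits the deviator's share of the drop in the group account: 3.5/4 × 55 = 48.12.
So the deviation gain is 55 − 48.12 = 6.88, and the fine must be at least 6.88 tokens to wipe it out.

6.88 tokens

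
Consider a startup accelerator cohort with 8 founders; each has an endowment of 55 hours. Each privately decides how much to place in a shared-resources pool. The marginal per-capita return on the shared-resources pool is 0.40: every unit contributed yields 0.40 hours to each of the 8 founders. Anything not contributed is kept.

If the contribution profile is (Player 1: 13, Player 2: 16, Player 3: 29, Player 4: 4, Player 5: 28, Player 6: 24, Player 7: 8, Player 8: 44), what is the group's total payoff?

805.20 hours

Total contributed: 13 + 16 + 29 + 4 + 28 + 24 + 8 + 44 = 166; total kept: 8 × 55 − 166 = 274.
The shared-resources pool pays out 0.40 × 8 × 166 = 531.20 in aggregate.
Group total = 274 + 531.20 = 805.20.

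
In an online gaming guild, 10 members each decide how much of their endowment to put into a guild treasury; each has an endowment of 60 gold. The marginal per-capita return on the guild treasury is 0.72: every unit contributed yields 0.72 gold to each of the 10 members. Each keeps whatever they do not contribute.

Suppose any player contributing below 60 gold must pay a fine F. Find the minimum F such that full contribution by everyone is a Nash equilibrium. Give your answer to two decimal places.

16.80 gold

Given the others contribute fully, the best deviation is to contribute 0 (any partial contribution still incurs the fine and gives up units whose private return 0.72 is below 1).
Deviating from 60 to 0 saves 60 gold but forfeits the deviator's share of the drop in the guild treasury: 0.72 × 60 = 43.20.
So the deviation gain is 60 − 43.20 = 16.80, and the fine must be at least 16.80 gold to wipe it out.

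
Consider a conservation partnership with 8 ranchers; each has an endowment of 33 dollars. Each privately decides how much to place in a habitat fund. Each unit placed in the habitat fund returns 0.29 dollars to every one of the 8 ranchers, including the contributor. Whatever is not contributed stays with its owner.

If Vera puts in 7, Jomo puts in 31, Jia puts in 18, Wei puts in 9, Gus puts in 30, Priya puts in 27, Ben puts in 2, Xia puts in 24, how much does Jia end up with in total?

Total contributed: 7 + 31 + 18 + 9 + 30 + 27 + 2 + 24 = 148.
Each receives 0.29 × 148 = 42.92 from the habitat fund.
Jia keeps 33 − 18 = 15, so Jia's payoff is 15 + 42.92 = 57.92.

57.92 dollars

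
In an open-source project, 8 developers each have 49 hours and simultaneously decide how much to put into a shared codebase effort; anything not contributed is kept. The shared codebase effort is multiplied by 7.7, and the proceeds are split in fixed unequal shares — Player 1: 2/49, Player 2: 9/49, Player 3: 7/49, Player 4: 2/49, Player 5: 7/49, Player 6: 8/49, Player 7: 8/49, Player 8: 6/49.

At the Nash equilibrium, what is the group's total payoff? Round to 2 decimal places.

2033.50 hours

Player j's private return per contributed unit is 7.7 × (j's share). Contributing is weakly dominant for j when that share is at least 1/7.7 = 0.1299, and contributing 0 is dominant otherwise.
Player 2, Player 3, Player 5, Player 6 and Player 7 are above the threshold, contributing 49 each; the remaining 3 contribute 0. Total contributed: 245.
The shared codebase effort pays out 7.7 × 245 = 1886.50 in total (split across the unequal shares, but the aggregate is all that matters for the group sum).
The 3 free-riders keep 49 each, adding 147. Group total = 147 + 1886.50 = 2033.50.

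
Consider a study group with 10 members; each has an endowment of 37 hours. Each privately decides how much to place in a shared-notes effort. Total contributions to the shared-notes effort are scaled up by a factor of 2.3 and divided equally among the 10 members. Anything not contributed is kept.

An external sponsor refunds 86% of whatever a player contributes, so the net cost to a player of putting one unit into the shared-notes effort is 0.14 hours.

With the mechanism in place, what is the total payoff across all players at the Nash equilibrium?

1169.20 hours

With the mechanism, a contributed unit returns (2.3/10) / 0.14 = 1.6429 per unit of net cost to the contributor — now above 1 — so contributing fully is weakly dominant for every player.
So the Nash equilibrium is full contribution by all 10; the group earns 10 × (37 × 0.86 + 2.3 × 37) = 1169.20.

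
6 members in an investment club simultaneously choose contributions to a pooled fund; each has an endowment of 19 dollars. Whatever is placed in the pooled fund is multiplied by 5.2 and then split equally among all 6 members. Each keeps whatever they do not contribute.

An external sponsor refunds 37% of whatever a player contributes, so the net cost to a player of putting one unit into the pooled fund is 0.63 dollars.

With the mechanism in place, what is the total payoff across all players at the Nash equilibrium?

634.98 dollars

With the mechanism, a contributed unit returns (5.2/6) / 0.63 = 1.3757 per unit of net cost to the contributor — now above 1 — so contributing fully is weakly dominant for every player.
So the Nash equilibrium is full contribution by all 6; the group earns 6 × (19 × 0.37 + 5.2 × 19) = 634.98.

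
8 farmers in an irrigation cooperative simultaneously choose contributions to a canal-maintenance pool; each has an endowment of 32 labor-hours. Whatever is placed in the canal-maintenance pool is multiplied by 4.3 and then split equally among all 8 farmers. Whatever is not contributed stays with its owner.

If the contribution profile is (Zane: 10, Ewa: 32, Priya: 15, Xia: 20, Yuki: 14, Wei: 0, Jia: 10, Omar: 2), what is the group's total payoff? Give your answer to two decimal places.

Total contributed: 10 + 32 + 15 + 20 + 14 + 0 + 10 + 2 = 103; total kept: 8 × 32 − 103 = 153.
The canal-maintenance pool pays out 4.3 × 103 = 442.90 in aggregate.
Group total = 153 + 442.90 = 595.90.

595.90 labor-hours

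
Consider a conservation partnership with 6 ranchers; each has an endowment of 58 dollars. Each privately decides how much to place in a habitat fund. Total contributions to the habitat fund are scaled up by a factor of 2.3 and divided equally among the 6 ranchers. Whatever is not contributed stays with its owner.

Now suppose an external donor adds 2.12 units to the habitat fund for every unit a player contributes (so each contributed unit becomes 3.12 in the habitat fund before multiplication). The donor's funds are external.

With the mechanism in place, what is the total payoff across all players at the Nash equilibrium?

2497.25 dollars

Under the mechanism each unit contributed yields 2.3 × 3.12 / 6 = 1.1960 back to its contributor per unit of net cost, which exceeds 1, making full contribution the dominant choice for everyone.
So the Nash equilibrium is full contribution by all 6; the group earns 2.3 × 3.12 × 348 = 2497.25.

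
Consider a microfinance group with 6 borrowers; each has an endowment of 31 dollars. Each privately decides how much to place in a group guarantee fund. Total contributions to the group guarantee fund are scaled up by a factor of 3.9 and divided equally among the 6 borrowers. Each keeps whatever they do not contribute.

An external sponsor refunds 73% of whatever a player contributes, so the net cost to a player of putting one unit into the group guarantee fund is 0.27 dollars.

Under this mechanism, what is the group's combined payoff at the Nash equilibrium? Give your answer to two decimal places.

861.18 dollars

With the mechanism, a contributed unit returns (3.9/6) / 0.27 = 2.4074 per unit of net cost to the contributor — now above 1 — so contributing fully is weakly dominant for every player.
At the Nash equilibrium everyone contributes 31. Group total payoff = 6 × (31 × 0.73 + 3.9 × 31) = 861.18.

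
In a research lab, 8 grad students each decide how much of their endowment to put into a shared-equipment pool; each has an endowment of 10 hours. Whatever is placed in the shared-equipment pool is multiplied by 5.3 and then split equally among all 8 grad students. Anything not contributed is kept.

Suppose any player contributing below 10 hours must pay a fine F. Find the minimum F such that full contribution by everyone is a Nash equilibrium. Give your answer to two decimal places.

3.38 hours

Given the others contribute fully, the best deviation is to contribute 0 (any partial contribution still incurs the fine and gives up units whose private return 0.6625 is below 1).
Deviating from 10 to 0 saves 10 hours but forfeits the deviator's share of the drop in the shared-equipment pool: 5.3/8 × 10 = 6.62.
So the deviation gain is 10 − 6.62 = 3.38, and the fine must be at least 3.38 hours to wipe it out.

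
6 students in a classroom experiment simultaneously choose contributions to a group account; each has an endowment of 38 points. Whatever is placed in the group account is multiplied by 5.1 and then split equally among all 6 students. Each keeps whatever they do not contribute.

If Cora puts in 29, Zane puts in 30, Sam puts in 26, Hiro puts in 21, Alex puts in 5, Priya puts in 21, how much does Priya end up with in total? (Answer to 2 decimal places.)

Total contributed: 29 + 30 + 26 + 21 + 5 + 21 = 132.
Each receives 5.1 × 132 / 6 = 112.20 from the group account.
Priya keeps 38 − 21 = 17, so Priya's payoff is 17 + 112.20 = 129.20.

129.20 points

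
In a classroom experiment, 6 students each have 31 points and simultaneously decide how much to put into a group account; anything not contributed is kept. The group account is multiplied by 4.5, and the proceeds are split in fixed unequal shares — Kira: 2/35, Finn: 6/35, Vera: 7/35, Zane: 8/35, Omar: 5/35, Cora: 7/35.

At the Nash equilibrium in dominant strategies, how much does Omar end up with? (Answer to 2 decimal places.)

50.93 points

Each unit j contributes comes back to j as 4.5 × (j's share), so j prefers to contribute only if that share exceeds 1/4.5 = 0.2222; otherwise keeping the unit dominates.
The only share above 0.2222 is Zane's 8/35, contributing 31; the remaining 5 contribute 0. Total contributed: 31.
Omar keeps 31 and receives 4.5 × 31 × 5/35 = 19.93 from the group account, for a payoff of 50.93.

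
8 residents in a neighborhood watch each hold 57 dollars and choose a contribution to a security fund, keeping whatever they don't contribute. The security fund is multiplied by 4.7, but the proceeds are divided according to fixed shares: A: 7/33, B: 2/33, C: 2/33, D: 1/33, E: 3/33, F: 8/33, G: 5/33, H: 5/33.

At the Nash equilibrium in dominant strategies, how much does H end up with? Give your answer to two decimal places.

Player j's private return per contributed unit is 4.7 × (j's share). Contributing is weakly dominant for j when that share is at least 1/4.7 = 0.2128, and contributing 0 is dominant otherwise.
Only F (8/33) clears that bar, contributing 57; the remaining 7 contribute 0. Total contributed: 57.
H keeps 57 and receives 4.7 × 57 × 5/33 = 40.59 from the security fund, for a payoff of 97.59.

97.59 dollars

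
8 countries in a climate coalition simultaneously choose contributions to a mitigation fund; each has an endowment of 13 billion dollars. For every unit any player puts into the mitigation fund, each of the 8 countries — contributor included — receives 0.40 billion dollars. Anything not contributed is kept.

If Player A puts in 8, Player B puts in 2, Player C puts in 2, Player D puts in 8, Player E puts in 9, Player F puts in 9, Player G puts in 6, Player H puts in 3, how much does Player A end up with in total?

Total contributed: 8 + 2 + 2 + 8 + 9 + 9 + 6 + 3 = 47.
Each receives 0.40 × 47 = 18.80 from the mitigation fund.
Player A keeps 13 − 8 = 5, so Player A's payoff is 5 + 18.80 = 23.80.

23.80 billion dollars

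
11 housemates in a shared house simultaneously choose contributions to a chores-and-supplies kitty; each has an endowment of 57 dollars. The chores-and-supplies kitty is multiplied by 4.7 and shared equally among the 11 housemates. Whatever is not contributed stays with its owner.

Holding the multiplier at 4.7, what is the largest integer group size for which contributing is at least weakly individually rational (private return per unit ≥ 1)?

4

Private return per unit is 4.7/(group size), which is ≥ 1 whenever the group size is ≤ 4.7.
The largest such integer is 4.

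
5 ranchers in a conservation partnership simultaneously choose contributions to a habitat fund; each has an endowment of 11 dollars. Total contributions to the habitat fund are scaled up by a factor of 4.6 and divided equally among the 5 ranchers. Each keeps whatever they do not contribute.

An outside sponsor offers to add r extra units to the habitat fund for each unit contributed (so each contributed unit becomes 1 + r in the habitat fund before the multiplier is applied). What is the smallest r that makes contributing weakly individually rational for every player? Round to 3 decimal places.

0.087

With matching at rate r, one contributed unit becomes (1 + r) in the habitat fund and returns 4.6 × (1 + r) / 5 to the contributor.
Setting this equal to 1: 1 + r = 5/4.6 = 1.0870.
So the minimum matching rate is r = 1.0870 − 1 = 0.087.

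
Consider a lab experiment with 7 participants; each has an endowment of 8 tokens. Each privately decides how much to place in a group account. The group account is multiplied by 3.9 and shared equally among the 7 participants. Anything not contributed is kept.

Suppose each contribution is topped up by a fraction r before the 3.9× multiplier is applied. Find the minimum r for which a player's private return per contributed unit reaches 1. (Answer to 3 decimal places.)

With matching at rate r, one contributed unit becomes (1 + r) in the group account and returns 3.9 × (1 + r) / 7 to the contributor.
Setting this equal to 1: 1 + r = 7/3.9 = 1.7949.
So the minimum matching rate is r = 1.7949 − 1 = 0.795.

0.795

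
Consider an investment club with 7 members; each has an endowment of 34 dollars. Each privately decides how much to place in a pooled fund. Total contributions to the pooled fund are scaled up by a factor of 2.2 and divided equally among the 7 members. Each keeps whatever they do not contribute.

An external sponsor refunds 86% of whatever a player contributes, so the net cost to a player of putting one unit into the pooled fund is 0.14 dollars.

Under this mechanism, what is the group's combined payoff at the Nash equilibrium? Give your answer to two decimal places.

728.28 dollars

The effective private return per unit is now (2.2/7) / 0.14 = 2.2449 > 1, so every player's dominant strategy flips to full contribution.
So the Nash equilibrium is full contribution by all 7; the group earns 7 × (34 × 0.86 + 2.2 × 34) = 728.28.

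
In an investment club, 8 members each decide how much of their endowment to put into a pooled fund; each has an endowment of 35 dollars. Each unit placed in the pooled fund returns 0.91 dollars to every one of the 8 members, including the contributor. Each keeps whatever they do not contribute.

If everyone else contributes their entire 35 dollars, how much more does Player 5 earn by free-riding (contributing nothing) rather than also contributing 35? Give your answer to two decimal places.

3.15 dollars

Switching from a contribution of 35 to 0 lets Player 5 keep an extra 35 dollars, but lowers the pooled fund by 35, which costs Player 5 their own share of that drop: 0.91 × 35 = 31.85.
Net gain = 35 − 31.85 = 3.15. The private return per contributed unit (0.91) is below 1, so free-riding is indeed the best response regardless of what the others do.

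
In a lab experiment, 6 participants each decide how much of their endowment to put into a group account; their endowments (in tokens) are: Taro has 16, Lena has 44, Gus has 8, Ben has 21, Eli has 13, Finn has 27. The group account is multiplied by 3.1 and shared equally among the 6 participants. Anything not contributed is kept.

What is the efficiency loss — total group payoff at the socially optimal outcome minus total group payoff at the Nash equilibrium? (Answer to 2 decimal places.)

The private return per contributed unit is 3.1/6 = 0.5167 < 1 for every player regardless of endowment, so the Nash equilibrium is zero contribution and the group total is Σ E_j = 16 + 44 + 8 + 21 + 13 + 27 = 129.
Each contributed unit returns 3.100 to the group, so the social optimum is full contribution by everyone: group total = 3.100 × 129 = 399.90.
Efficiency loss = (3.100 − 1) × 129 = 270.90.

270.90 tokens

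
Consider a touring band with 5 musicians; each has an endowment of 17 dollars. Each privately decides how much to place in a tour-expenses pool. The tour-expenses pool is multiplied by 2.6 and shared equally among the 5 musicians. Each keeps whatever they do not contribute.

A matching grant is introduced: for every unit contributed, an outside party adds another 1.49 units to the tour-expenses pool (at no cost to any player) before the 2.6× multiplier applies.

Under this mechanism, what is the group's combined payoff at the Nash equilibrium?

550.29 dollars

The effective private return per unit is now 2.6 × 2.49 / 5 = 1.2948 > 1, so every player's dominant strategy flips to full contribution.
So the Nash equilibrium is full contribution by all 5; the group earns 2.6 × 2.49 × 85 = 550.29.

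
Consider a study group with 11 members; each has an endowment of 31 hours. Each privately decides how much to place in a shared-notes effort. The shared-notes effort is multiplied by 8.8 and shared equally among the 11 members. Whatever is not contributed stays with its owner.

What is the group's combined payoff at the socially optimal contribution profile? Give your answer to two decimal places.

3000.80 hours

Each contributed unit returns 8.800 to the group as a whole (0.8000 to each of 11 players), which exceeds 1, so the social optimum is full contribution: group total = 8.800 × 341 = 3000.80.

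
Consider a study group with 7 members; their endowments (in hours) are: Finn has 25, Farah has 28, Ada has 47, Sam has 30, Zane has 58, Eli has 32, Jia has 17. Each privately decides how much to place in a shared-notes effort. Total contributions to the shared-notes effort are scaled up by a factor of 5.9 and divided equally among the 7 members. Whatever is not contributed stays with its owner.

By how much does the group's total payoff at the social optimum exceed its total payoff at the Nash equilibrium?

The private return per contributed unit is 5.9/7 = 0.8429 < 1 for every player regardless of endowment, so the Nash equilibrium is zero contribution and the group total is Σ E_j = 25 + 28 + 47 + 30 + 58 + 32 + 17 = 237.
Each contributed unit returns 5.900 to the group, so the social optimum is full contribution by everyone: group total = 5.900 × 237 = 1398.30.
Efficiency loss = (5.900 − 1) × 237 = 1161.30.

1161.30 hours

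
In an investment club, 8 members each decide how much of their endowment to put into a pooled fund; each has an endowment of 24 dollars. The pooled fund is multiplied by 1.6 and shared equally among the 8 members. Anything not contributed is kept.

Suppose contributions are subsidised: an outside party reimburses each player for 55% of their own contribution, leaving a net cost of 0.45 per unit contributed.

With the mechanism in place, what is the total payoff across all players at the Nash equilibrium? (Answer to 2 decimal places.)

Even with the mechanism, each unit contributed returns only (1.6/8) / 0.45 = 0.4444 per unit of net cost, so contributing nothing is still dominant.
At the Nash equilibrium no one contributes; group total payoff = 8 × 24 = 192.

192.00 dollars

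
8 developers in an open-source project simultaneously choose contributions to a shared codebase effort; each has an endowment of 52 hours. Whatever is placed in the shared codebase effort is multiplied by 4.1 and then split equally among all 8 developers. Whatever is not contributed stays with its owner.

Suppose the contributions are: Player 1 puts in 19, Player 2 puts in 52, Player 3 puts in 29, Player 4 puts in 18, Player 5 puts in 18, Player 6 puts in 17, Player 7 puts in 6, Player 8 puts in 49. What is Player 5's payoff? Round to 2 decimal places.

140.60 hours

Total contributed: 19 + 52 + 29 + 18 + 18 + 17 + 6 + 49 = 208.
Each receives 4.1 × 208 / 8 = 106.60 from the shared codebase effort.
Player 5 keeps 52 − 18 = 34, so Player 5's payoff is 34 + 106.60 = 140.60.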